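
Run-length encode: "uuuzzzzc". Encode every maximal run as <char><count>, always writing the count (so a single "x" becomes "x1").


String: "uuuzzzzc"
Scanning for consecutive runs:
  'u' x 3
  'z' x 4
  'c' x 1
RLE = "u3z4c1"


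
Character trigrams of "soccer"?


Word: "soccer" (length 6)
Number of trigrams = 6 - 3 + 1 = 4
  Position 0: "soc"
  Position 1: "occ"
  Position 2: "cce"
  Position 3: "cer"
Trigrams = "soc", "occ", "cce", "cer"


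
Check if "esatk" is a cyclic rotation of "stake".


Word: "stake", Candidate: "esatk"
Method: check if candidate is substring of word+word
"stakestake" contains "esatk"? No
Is rotation = No


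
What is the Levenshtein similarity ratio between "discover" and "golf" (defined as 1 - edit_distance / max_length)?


Word 1: "discover" (length 8)
Word 2: "golf" (length 4)
One optimal edit sequence:
  1. delete 'd'  (+1)
  2. delete 'i'  (+1)
  3. delete 's'  (+1)
  4. substitute 'c' -> 'g'  (+1)
  5. keep 'o'
  6. delete 'v'  (+1)
  7. substitute 'e' -> 'l'  (+1)
  8. substitute 'r' -> 'f'  (+1)
Edit distance = 7
Max length = max(8, 4) = 8
Similarity = 1 - 7/8
= 0.1250


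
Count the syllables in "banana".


Word: "banana"
Syllable breakdown: ba-na-na
Counting: 3 parts
= 3 syllables


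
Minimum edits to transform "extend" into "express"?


Word 1: "extend" (length 6)
Word 2: "express" (length 7)
One optimal edit sequence (insert/delete/substitute each cost 1):
  1. keep 'e'
  2. keep 'x'
  3. insert 'p'  (+1)
  4. substitute 't' -> 'r'  (+1)
  5. keep 'e'
  6. substitute 'n' -> 's'  (+1)
  7. substitute 'd' -> 's'  (+1)
Total edit operations: 4
Edit distance = 4


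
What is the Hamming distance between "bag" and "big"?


Comparing character by character (same length = 3):
  Pos 0: 'b' vs 'b' =
  Pos 1: 'a' vs 'i' !=
  Pos 2: 'g' vs 'g' =
Hamming distance = 1


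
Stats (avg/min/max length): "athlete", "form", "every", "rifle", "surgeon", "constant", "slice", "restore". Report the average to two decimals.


Lengths: "athlete"=7, "form"=4, "every"=5, "rifle"=5, "surgeon"=7, "constant"=8, "slice"=5, "restore"=7
Sum = 48, Count = 8
Average = 48/8 = 6.00
= avg=6.00, min=4, max=8


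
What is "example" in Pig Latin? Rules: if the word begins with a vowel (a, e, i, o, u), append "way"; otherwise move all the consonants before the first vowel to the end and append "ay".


Word: "example"
Starts with vowel → add 'way'
Pig Latin = "exampleway"


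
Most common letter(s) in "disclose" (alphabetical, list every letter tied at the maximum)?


Word: "disclose"
Letter counts:
  'c': 1
  'd': 1
  'e': 1
  'i': 1
  'l': 1
  'o': 1
  's': 2
Maximum count = 2
Most frequent = 's' (2 times each)


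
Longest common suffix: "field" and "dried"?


Word 1: "field"
Word 2: "dried"
Comparing from end:
  Pos -1: 'd' == 'd'
  Pos -2: 'l' != 'e' (stop)
LCS = "d" (length 1)


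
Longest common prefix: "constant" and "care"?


Word 1: "constant"
Word 2: "care"
Comparing from start:
  Pos 0: 'c' == 'c'
  Pos 1: 'o' != 'a' (stop)
LCP = "c" (length 1)


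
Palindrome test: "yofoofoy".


Word: "yofoofoy"
Reversed: "yofoofoy"
Forward == Backward? yofoofoy == yofoofoy
Palindrome = Yes


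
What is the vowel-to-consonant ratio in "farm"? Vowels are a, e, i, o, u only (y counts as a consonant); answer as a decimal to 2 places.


Word: "farm"
Vowels (a,e,i,o,u): 1
Consonants: 3
Ratio = 1/3
= 0.33


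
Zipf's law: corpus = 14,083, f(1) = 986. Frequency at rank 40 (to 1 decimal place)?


Zipf's law: f(r) = f(1) / r
f(1) = 986
f(40) = 986 / 40
= 24.7 occurrences


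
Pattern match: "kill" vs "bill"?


Pattern of "kill": [0, 1, 2, 2]
Pattern of "bill": [0, 1, 2, 2]
Patterns match
Same pattern = Yes


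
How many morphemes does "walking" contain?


Word: "walking"
Morphemes: walk + -ing
Each morpheme carries meaning
= 2 morphemes


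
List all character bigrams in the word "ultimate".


Word: "ultimate" (length 8)
Number of bigrams = 8 - 2 + 1 = 7
  Position 0: "ul"
  Position 1: "lt"
  Position 2: "ti"
  Position 3: "im"
  Position 4: "ma"
  Position 5: "at"
  Position 6: "te"
Bigrams = "ul", "lt", "ti", "im", "ma", "at", "te"


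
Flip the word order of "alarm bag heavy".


Original: "alarm bag heavy"
Words (1..n): alarm | bag | heavy
Reversed (n..1): heavy | bag | alarm
Result = "heavy bag alarm"


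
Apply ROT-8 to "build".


Word: "build"
Shift: 8
Each letter → (letter + shift) mod 26:
  'b' (1) + 8 = 9 → 'j'
  'u' (20) + 8 = 2 → 'c'
  'i' (8) + 8 = 16 → 'q'
  'l' (11) + 8 = 19 → 't'
  'd' (3) + 8 = 11 → 'l'
Result = "jcqtl"


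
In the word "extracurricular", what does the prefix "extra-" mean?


Prefix: extra-
Example: extracurricular = extra- + curricular
Meaning = beyond


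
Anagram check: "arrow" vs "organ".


Word 1: "arrow" → sorted: aorrw
Word 2: "organ" → sorted: agnor
Same letters? aorrw != agnor
Anagram = No


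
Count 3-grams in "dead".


Word: "dead" (length 4)
Number of 3-grams = length - 3 + 1 = 4 - 3 + 1
= 2


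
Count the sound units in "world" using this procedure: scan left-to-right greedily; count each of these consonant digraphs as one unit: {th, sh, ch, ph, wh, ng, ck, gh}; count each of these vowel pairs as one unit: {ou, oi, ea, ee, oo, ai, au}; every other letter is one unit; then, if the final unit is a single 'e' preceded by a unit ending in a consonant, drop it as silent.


Word: "world" (5 letters)
Left-to-right scan:
  (1) 'w' (letter)
  (2) 'o' (letter)
  (3) 'r' (letter)
  (4) 'l' (letter)
  (5) 'd' (letter)
Units from scan: 5
Sound units = 5 units


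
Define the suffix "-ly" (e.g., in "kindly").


Suffix: -ly
Example: kindly = kind + -ly
Meaning = in a manner


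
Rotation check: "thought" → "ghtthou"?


Word: "thought", Candidate: "ghtthou"
Method: check if candidate is substring of word+word
"thoughtthought" contains "ghtthou"? Yes
Is rotation = Yes


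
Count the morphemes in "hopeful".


Word: "hopeful"
Morphemes: hope + -ful
Each morpheme carries meaning
= 2 morphemes


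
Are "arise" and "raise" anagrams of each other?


Word 1: "arise" → sorted: aeirs
Word 2: "raise" → sorted: aeirs
Same letters? aeirs == aeirs
Anagram = Yes


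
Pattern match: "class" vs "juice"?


Pattern of "class": [0, 1, 2, 3, 3]
Pattern of "juice": [0, 1, 2, 3, 4]
Patterns do not match
Same pattern = No


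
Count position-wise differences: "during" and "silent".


Comparing character by character (same length = 6):
  Pos 0: 'd' vs 's' !=
  Pos 1: 'u' vs 'i' !=
  Pos 2: 'r' vs 'l' !=
  Pos 3: 'i' vs 'e' !=
  Pos 4: 'n' vs 'n' =
  Pos 5: 'g' vs 't' !=
Hamming distance = 5


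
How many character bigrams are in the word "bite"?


Word: "bite" (length 4)
Number of 2-grams = length - 2 + 1 = 4 - 2 + 1
= 3


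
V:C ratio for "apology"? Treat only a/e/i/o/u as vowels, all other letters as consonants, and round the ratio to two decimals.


Word: "apology"
Vowels (a,e,i,o,u): 3
Consonants: 4
Ratio = 3/4
= 0.75


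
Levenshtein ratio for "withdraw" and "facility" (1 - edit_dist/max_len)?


Word 1: "withdraw" (length 8)
Word 2: "facility" (length 8)
One optimal edit sequence:
  1. substitute 'w' -> 'f'  (+1)
  2. substitute 'i' -> 'a'  (+1)
  3. substitute 't' -> 'c'  (+1)
  4. substitute 'h' -> 'i'  (+1)
  5. substitute 'd' -> 'l'  (+1)
  6. substitute 'r' -> 'i'  (+1)
  7. substitute 'a' -> 't'  (+1)
  8. substitute 'w' -> 'y'  (+1)
Edit distance = 8
Max length = max(8, 8) = 8
Similarity = 1 - 8/8
= 0.0000


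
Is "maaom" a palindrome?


Word: "maaom"
Reversed: "moaam"
Forward == Backward? maaom != moaam
Palindrome = No


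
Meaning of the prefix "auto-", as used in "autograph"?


Prefix: auto-
Example: autograph (auto- + graph)
Meaning = self


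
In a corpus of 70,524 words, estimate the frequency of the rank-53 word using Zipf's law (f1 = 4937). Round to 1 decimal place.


Zipf's law: f(r) = f(1) / r
f(1) = 4937
f(53) = 4937 / 53
= 93.2 occurrences


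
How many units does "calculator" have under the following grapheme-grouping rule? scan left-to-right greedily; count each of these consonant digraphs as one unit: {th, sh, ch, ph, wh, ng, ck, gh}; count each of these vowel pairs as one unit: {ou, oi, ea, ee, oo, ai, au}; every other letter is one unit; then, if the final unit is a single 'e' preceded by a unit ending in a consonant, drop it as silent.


Word: "calculator" (10 letters)
Left-to-right scan:
  1. 'c' (letter)
  2. 'a' (letter)
  3. 'l' (letter)
  4. 'c' (letter)
  5. 'u' (letter)
  6. 'l' (letter)
  7. 'a' (letter)
  8. 't' (letter)
  9. 'o' (letter)
  10. 'r' (letter)
Units from scan: 10
Sound units = 10 units


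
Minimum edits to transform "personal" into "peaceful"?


Word 1: "personal" (length 8)
Word 2: "peaceful" (length 8)
One optimal edit sequence (insert/delete/substitute each cost 1):
  1. keep 'p'
  2. keep 'e'
  3. substitute 'r' -> 'a'  (+1)
  4. substitute 's' -> 'c'  (+1)
  5. substitute 'o' -> 'e'  (+1)
  6. substitute 'n' -> 'f'  (+1)
  7. substitute 'a' -> 'u'  (+1)
  8. keep 'l'
Total edit operations: 5
Edit distance = 5


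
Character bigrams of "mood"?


Word: "mood" (length 4)
Number of bigrams = 4 - 2 + 1 = 3
  Position 0: "mo"
  Position 1: "oo"
  Position 2: "od"
Bigrams = "mo", "oo", "od"


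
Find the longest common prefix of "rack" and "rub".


Word 1: "rack"
Word 2: "rub"
Comparing from start:
  Pos 0: 'r' == 'r'
  Pos 1: 'a' != 'u' (stop)
LCP = "r" (length 1)


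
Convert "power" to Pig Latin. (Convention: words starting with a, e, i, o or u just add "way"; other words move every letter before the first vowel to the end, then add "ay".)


Word: "power"
Starts with consonant(s) → move to end, add 'ay'
Consonant cluster: "p"
Pig Latin = "owerpay"


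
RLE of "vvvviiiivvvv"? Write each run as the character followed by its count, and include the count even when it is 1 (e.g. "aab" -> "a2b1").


String: "vvvviiiivvvv"
Scanning for consecutive runs:
  'v' x 4
  'i' x 4
  'v' x 4
RLE = "v4i4v4"


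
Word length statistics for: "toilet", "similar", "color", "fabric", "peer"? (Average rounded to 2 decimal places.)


Lengths: "toilet"=6, "similar"=7, "color"=5, "fabric"=6, "peer"=4
Sum = 28, Count = 5
Average = 28/5 = 5.60
= avg=5.60, min=4, max=7


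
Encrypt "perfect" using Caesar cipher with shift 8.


Word: "perfect"
Shift: 8
Each letter → (letter + shift) mod 26:
  'p' (15) + 8 = 23 → 'x'
  'e' (4) + 8 = 12 → 'm'
  'r' (17) + 8 = 25 → 'z'
  'f' (5) + 8 = 13 → 'n'
  'e' (4) + 8 = 12 → 'm'
  'c' (2) + 8 = 10 → 'k'
  't' (19) + 8 = 1 → 'b'
Result = "xmznmkb"


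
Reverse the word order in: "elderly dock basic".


Original: "elderly dock basic"
Words (1..n): elderly | dock | basic
Reversed (n..1): basic | dock | elderly
Result = "basic dock elderly"


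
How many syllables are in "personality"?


Word: "personality"
Syllable breakdown: per · son · al · i · ty
Counting: 5 parts
= 5 syllables


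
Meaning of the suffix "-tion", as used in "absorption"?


Suffix: -tion
Example: absorption = absorb + -tion, with a spelling change
Meaning = act or process


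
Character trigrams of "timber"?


Word: "timber" (length 6)
Number of trigrams = 6 - 3 + 1 = 4
  Position 0: "tim"
  Position 1: "imb"
  Position 2: "mbe"
  Position 3: "ber"
Trigrams = "tim", "imb", "mbe", "ber"


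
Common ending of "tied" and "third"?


Word 1: "tied"
Word 2: "third"
Comparing from end:
  Pos -1: 'd' == 'd'
  Pos -2: 'e' != 'r' (stop)
LCS = "d" (length 1)


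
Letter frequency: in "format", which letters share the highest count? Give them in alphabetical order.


Word: "format"
Letter counts:
  'a': 1
  'f': 1
  'm': 1
  'o': 1
  'r': 1
  't': 1
Maximum count = 1
Most frequent = 'a', 'f', 'm', 'o', 'r', 't' (1 time each)


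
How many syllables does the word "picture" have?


Word: "picture"
Syllable breakdown: pic / ture
Counting: 2 parts
= 2 syllables


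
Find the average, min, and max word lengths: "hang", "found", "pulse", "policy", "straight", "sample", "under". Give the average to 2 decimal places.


Lengths: "hang"=4, "found"=5, "pulse"=5, "policy"=6, "straight"=8, "sample"=6, "under"=5
Sum = 39, Count = 7
Average = 39/7 = 5.57
= avg=5.57, min=4, max=8


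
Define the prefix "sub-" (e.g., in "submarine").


Prefix: sub-
As in: submarine -> sub- + marine
Meaning = under / below


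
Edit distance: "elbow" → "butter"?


Word 1: "elbow" (length 5)
Word 2: "butter" (length 6)
One optimal edit sequence (insert/delete/substitute each cost 1):
  1. insert 'b'  (+1)
  2. substitute 'e' -> 'u'  (+1)
  3. substitute 'l' -> 't'  (+1)
  4. substitute 'b' -> 't'  (+1)
  5. substitute 'o' -> 'e'  (+1)
  6. substitute 'w' -> 'r'  (+1)
Total edit operations: 6
Edit distance = 6


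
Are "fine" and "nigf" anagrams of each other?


Word 1: "fine" → sorted: efin
Word 2: "nigf" → sorted: fgin
Same letters? efin != fgin
Anagram = No


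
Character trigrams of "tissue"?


Word: "tissue" (length 6)
Number of trigrams = 6 - 3 + 1 = 4
  Position 0: "tis"
  Position 1: "iss"
  Position 2: "ssu"
  Position 3: "sue"
Trigrams = "tis", "iss", "ssu", "sue"


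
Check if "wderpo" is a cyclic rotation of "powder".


Word: "powder", Candidate: "wderpo"
Method: check if candidate is substring of word+word
"powderpowder" contains "wderpo"? Yes
Is rotation = Yes


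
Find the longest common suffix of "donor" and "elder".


Word 1: "donor"
Word 2: "elder"
Comparing from end:
  Pos -1: 'r' == 'r'
  Pos -2: 'o' != 'e' (stop)
LCS = "r" (length 1)


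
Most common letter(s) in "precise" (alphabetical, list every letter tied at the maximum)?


Word: "precise"
Letter counts:
  'c': 1
  'e': 2
  'i': 1
  'p': 1
  'r': 1
  's': 1
Maximum count = 2
Most frequent = 'e' (2 times each)


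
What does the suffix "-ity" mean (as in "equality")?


Suffix: -ity
Example: equality (equal + -ity)
Meaning = quality of


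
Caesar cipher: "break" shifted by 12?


Word: "break"
Shift: 12
Each letter → (letter + shift) mod 26:
  'b' (1) + 12 = 13 → 'n'
  'r' (17) + 12 = 3 → 'd'
  'e' (4) + 12 = 16 → 'q'
  'a' (0) + 12 = 12 → 'm'
  'k' (10) + 12 = 22 → 'w'
Result = "ndqmw"


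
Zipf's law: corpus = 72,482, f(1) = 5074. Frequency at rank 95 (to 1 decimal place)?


Zipf's law: f(r) = f(1) / r
f(1) = 5074
f(95) = 5074 / 95
= 53.4 occurrences


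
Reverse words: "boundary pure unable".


Original: "boundary pure unable"
Words (1..n): boundary | pure | unable
Reversed (n..1): unable | pure | boundary
Result = "unable pure boundary"


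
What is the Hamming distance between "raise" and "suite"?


Comparing character by character (same length = 5):
  Pos 0: 'r' vs 's' !=
  Pos 1: 'a' vs 'u' !=
  Pos 2: 'i' vs 'i' =
  Pos 3: 's' vs 't' !=
  Pos 4: 'e' vs 'e' =
Hamming distance = 3


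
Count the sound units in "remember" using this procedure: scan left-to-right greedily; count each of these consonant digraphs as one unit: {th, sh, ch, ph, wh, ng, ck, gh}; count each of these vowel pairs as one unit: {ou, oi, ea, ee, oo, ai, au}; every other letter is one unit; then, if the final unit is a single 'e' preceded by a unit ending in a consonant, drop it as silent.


Word: "remember" (8 letters)
Left-to-right scan:
  1. 'r' (letter)
  2. 'e' (letter)
  3. 'm' (letter)
  4. 'e' (letter)
  5. 'm' (letter)
  6. 'b' (letter)
  7. 'e' (letter)
  8. 'r' (letter)
Units from scan: 8
Sound units = 8 units


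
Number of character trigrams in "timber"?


Word: "timber" (length 6)
Number of 3-grams = length - 3 + 1 = 6 - 3 + 1
= 4


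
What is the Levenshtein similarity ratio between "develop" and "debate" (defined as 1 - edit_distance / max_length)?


Word 1: "develop" (length 7)
Word 2: "debate" (length 6)
One optimal edit sequence:
  1. keep 'd'
  2. keep 'e'
  3. delete 'v'  (+1)
  4. substitute 'e' -> 'b'  (+1)
  5. substitute 'l' -> 'a'  (+1)
  6. substitute 'o' -> 't'  (+1)
  7. substitute 'p' -> 'e'  (+1)
Edit distance = 5
Max length = max(7, 6) = 7
Similarity = 1 - 5/7
= 0.2857


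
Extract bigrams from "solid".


Word: "solid" (length 5)
Number of bigrams = 5 - 2 + 1 = 4
  Position 0: "so"
  Position 1: "ol"
  Position 2: "li"
  Position 3: "id"
Bigrams = "so", "ol", "li", "id"


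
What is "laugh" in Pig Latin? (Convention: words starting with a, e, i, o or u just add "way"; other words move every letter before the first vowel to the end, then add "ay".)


Word: "laugh"
Starts with consonant(s) → move to end, add 'ay'
Consonant cluster: "l"
Pig Latin = "aughlay"


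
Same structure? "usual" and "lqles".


Pattern of "usual": [0, 1, 0, 2, 3]
Pattern of "lqles": [0, 1, 0, 2, 3]
Patterns match
Same pattern = Yes


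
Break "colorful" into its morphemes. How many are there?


Word: "colorful"
Morphemes: color / -ful
Each morpheme carries meaning
= 2 morphemes


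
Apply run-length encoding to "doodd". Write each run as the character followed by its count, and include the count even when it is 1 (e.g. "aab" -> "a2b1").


String: "doodd"
Scanning for consecutive runs:
  'd' x 1
  'o' x 2
  'd' x 2
RLE = "d1o2d2"


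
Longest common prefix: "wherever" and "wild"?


Word 1: "wherever"
Word 2: "wild"
Comparing from start:
  Pos 0: 'w' == 'w'
  Pos 1: 'h' != 'i' (stop)
LCP = "w" (length 1)


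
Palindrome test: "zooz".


Word: "zooz"
Reversed: "zooz"
Forward == Backward? zooz == zooz
Palindrome = Yes


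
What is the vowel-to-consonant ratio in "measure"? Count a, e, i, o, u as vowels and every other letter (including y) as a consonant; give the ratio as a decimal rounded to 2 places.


Word: "measure"
Vowels (a,e,i,o,u): 4
Consonants: 3
Ratio = 4/3
= 1.33


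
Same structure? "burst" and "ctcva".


Pattern of "burst": [0, 1, 2, 3, 4]
Pattern of "ctcva": [0, 1, 0, 2, 3]
Patterns do not match
Same pattern = No


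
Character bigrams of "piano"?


Word: "piano" (length 5)
Number of bigrams = 5 - 2 + 1 = 4
  Position 0: "pi"
  Position 1: "ia"
  Position 2: "an"
  Position 3: "no"
Bigrams = "pi", "ia", "an", "no"


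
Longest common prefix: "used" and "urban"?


Word 1: "used"
Word 2: "urban"
Comparing from start:
  Pos 0: 'u' == 'u'
  Pos 1: 's' != 'r' (stop)
LCP = "u" (length 1)


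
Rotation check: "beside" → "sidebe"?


Word: "beside", Candidate: "sidebe"
Method: check if candidate is substring of word+word
"besidebeside" contains "sidebe"? Yes
Is rotation = Yes


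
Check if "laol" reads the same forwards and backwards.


Word: "laol"
Reversed: "loal"
Forward == Backward? laol != loal
Palindrome = No


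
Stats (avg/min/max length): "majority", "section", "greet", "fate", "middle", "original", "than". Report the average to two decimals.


Lengths: "majority"=8, "section"=7, "greet"=5, "fate"=4, "middle"=6, "original"=8, "than"=4
Sum = 42, Count = 7
Average = 42/7 = 6.00
= avg=6.00, min=4, max=8


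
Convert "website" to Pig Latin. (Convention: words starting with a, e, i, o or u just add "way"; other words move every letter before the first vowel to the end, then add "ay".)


Word: "website"
Starts with consonant(s) → move to end, add 'ay'
Consonant cluster: "w"
Pig Latin = "ebsiteway"


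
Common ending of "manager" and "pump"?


Word 1: "manager"
Word 2: "pump"
Comparing from end:
  Pos -1: 'r' != 'p' (stop)
LCS = "" (length 0)


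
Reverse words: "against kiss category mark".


Original: "against kiss category mark"
Words (1..n): against | kiss | category | mark
Reversed (n..1): mark | category | kiss | against
Result = "mark category kiss against"


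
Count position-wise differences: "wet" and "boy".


Comparing character by character (same length = 3):
  Pos 0: 'w' vs 'b' !=
  Pos 1: 'e' vs 'o' !=
  Pos 2: 't' vs 'y' !=
Hamming distance = 3


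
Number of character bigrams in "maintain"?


Word: "maintain" (length 8)
Number of 2-grams = length - 2 + 1 = 8 - 2 + 1
= 7


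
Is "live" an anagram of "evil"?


Word 1: "evil" → sorted: eilv
Word 2: "live" → sorted: eilv
Same letters? eilv == eilv
Anagram = Yes


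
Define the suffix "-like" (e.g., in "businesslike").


Suffix: -like
Example: businesslike (business + -like)
Meaning = resembling


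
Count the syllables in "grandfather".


Word: "grandfather"
Syllable breakdown: grand / fa / ther
Counting: 3 parts
= 3 syllables


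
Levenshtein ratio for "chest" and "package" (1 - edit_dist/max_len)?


Word 1: "chest" (length 5)
Word 2: "package" (length 7)
One optimal edit sequence:
  1. insert 'p'  (+1)
  2. insert 'a'  (+1)
  3. keep 'c'
  4. substitute 'h' -> 'k'  (+1)
  5. substitute 'e' -> 'a'  (+1)
  6. substitute 's' -> 'g'  (+1)
  7. substitute 't' -> 'e'  (+1)
Edit distance = 6
Max length = max(5, 7) = 7
Similarity = 1 - 6/7
= 0.1429


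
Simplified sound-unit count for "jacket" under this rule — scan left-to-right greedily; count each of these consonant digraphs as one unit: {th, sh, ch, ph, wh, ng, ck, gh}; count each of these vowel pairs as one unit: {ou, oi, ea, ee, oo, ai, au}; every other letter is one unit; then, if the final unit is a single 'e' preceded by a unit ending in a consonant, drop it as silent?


Word: "jacket" (6 letters)
Left-to-right scan:
  (1) 'j' (letter)
  (2) 'a' (letter)
  (3) 'ck' (digraph)
  (4) 'e' (letter)
  (5) 't' (letter)
Units from scan: 5
Sound units = 5 units


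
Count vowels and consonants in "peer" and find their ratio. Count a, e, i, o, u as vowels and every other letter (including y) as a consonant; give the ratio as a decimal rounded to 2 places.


Word: "peer"
Vowels (a,e,i,o,u): 2
Consonants: 2
Ratio = 2/2
= 1.00


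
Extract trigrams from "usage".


Word: "usage" (length 5)
Number of trigrams = 5 - 3 + 1 = 3
  Position 0: "usa"
  Position 1: "sag"
  Position 2: "age"
Trigrams = "usa", "sag", "age"


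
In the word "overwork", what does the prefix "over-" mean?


Prefix: over-
Example: overwork = over- + work
Meaning = excessive


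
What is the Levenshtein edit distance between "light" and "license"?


Word 1: "light" (length 5)
Word 2: "license" (length 7)
One optimal edit sequence (insert/delete/substitute each cost 1):
  1. keep 'l'
  2. keep 'i'
  3. insert 'c'  (+1)
  4. insert 'e'  (+1)
  5. substitute 'g' -> 'n'  (+1)
  6. substitute 'h' -> 's'  (+1)
  7. substitute 't' -> 'e'  (+1)
Total edit operations: 5
Edit distance = 5


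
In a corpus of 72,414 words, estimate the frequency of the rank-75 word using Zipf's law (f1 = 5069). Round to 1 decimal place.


Zipf's law: f(r) = f(1) / r
f(1) = 5069
f(75) = 5069 / 75
= 67.6 occurrences


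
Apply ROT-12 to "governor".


Word: "governor"
Shift: 12
Each letter → (letter + shift) mod 26:
  'g' (6) + 12 = 18 → 's'
  'o' (14) + 12 = 0 → 'a'
  'v' (21) + 12 = 7 → 'h'
  'e' (4) + 12 = 16 → 'q'
  'r' (17) + 12 = 3 → 'd'
  'n' (13) + 12 = 25 → 'z'
  'o' (14) + 12 = 0 → 'a'
  'r' (17) + 12 = 3 → 'd'
Result = "sahqdzad"


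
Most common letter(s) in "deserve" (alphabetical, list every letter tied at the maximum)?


Word: "deserve"
Letter counts:
  'd': 1
  'e': 3
  'r': 1
  's': 1
  'v': 1
Maximum count = 3
Most frequent = 'e' (3 times each)


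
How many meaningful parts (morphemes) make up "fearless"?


Word: "fearless"
Morphemes: fear + -less
Each morpheme carries meaning
= 2 morphemes


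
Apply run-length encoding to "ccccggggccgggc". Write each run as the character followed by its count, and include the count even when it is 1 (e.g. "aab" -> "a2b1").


String: "ccccggggccgggc"
Scanning for consecutive runs:
  'c' x 4
  'g' x 4
  'c' x 2
  'g' x 3
  'c' x 1
RLE = "c4g4c2g3c1"


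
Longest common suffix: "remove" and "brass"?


Word 1: "remove"
Word 2: "brass"
Comparing from end:
  Pos -1: 'e' != 's' (stop)
LCS = "" (length 0)


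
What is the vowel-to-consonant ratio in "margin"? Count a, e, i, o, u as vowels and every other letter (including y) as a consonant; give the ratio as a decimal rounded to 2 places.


Word: "margin"
Vowels (a,e,i,o,u): 2
Consonants: 4
Ratio = 2/4
= 0.50


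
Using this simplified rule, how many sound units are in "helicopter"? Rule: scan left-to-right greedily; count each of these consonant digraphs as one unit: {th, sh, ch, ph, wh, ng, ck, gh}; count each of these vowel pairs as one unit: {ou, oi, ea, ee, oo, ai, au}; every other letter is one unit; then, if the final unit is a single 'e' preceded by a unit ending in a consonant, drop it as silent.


Word: "helicopter" (10 letters)
Left-to-right scan:
  [1] 'h' (letter)
  [2] 'e' (letter)
  [3] 'l' (letter)
  [4] 'i' (letter)
  [5] 'c' (letter)
  [6] 'o' (letter)
  [7] 'p' (letter)
  [8] 't' (letter)
  [9] 'e' (letter)
  [10] 'r' (letter)
Units from scan: 10
Sound units = 10 units


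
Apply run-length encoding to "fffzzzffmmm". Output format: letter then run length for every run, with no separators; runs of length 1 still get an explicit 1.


String: "fffzzzffmmm"
Scanning for consecutive runs:
  'f' x 3
  'z' x 3
  'f' x 2
  'm' x 3
RLE = "f3z3f2m3"


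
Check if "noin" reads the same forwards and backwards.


Word: "noin"
Reversed: "nion"
Forward == Backward? noin != nion
Palindrome = No


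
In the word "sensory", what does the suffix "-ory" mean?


Suffix: -ory
Example: sensory (sense + -ory, with a spelling change)
Meaning = relating to / place for


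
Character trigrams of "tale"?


Word: "tale" (length 4)
Number of trigrams = 4 - 3 + 1 = 2
  Position 0: "tal"
  Position 1: "ale"
Trigrams = "tal", "ale"


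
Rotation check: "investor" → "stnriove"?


Word: "investor", Candidate: "stnriove"
Method: check if candidate is substring of word+word
"investorinvestor" contains "stnriove"? No
Is rotation = No


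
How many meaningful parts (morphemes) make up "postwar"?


Word: "postwar"
Morphemes: post- / war
Each morpheme carries meaning
= 2 morphemes


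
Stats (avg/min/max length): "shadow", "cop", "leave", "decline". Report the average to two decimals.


Lengths: "shadow"=6, "cop"=3, "leave"=5, "decline"=7
Sum = 21, Count = 4
Average = 21/4 = 5.25
= avg=5.25, min=3, max=7


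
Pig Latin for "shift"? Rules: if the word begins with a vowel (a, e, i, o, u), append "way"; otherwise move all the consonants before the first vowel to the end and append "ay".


Word: "shift"
Starts with consonant(s) → move to end, add 'ay'
Consonant cluster: "sh"
Pig Latin = "iftshay"


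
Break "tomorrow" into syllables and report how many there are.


Word: "tomorrow"
Syllable breakdown: to / mor / row
Counting: 3 parts
= 3 syllables


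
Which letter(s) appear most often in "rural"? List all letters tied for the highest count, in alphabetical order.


Word: "rural"
Letter counts:
  'a': 1
  'l': 1
  'r': 2
  'u': 1
Maximum count = 2
Most frequent = 'r' (2 times each)


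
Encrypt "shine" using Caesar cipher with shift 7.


Word: "shine"
Shift: 7
Each letter → (letter + shift) mod 26:
  's' (18) + 7 = 25 → 'z'
  'h' (7) + 7 = 14 → 'o'
  'i' (8) + 7 = 15 → 'p'
  'n' (13) + 7 = 20 → 'u'
  'e' (4) + 7 = 11 → 'l'
Result = "zopul"


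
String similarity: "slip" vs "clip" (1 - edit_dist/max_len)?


Word 1: "slip" (length 4)
Word 2: "clip" (length 4)
One optimal edit sequence:
  1. substitute 's' -> 'c'  (+1)
  2. keep 'l'
  3. keep 'i'
  4. keep 'p'
Edit distance = 1
Max length = max(4, 4) = 4
Similarity = 1 - 1/4
= 0.7500


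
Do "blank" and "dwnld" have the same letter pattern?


Pattern of "blank": [0, 1, 2, 3, 4]
Pattern of "dwnld": [0, 1, 2, 3, 0]
Patterns do not match
Same pattern = No


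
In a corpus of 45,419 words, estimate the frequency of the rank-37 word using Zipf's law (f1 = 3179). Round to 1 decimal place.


Zipf's law: f(r) = f(1) / r
f(1) = 3179
f(37) = 3179 / 37
= 85.9 occurrences


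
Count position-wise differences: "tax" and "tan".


Comparing character by character (same length = 3):
  Pos 0: 't' vs 't' =
  Pos 1: 'a' vs 'a' =
  Pos 2: 'x' vs 'n' !=
Hamming distance = 1


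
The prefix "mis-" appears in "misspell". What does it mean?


Prefix: mis-
Example: misspell (mis- + spell)
Meaning = wrongly


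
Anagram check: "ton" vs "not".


Word 1: "ton" → sorted: not
Word 2: "not" → sorted: not
Same letters? not == not
Anagram = Yes


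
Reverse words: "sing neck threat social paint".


Original: "sing neck threat social paint"
Words (1..n): sing | neck | threat | social | paint
Reversed (n..1): paint | social | threat | neck | sing
Result = "paint social threat neck sing"


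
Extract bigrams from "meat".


Word: "meat" (length 4)
Number of bigrams = 4 - 2 + 1 = 3
  Position 0: "me"
  Position 1: "ea"
  Position 2: "at"
Bigrams = "me", "ea", "at"


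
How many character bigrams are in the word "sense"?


Word: "sense" (length 5)
Number of 2-grams = length - 2 + 1 = 5 - 2 + 1
= 4


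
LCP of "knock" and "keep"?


Word 1: "knock"
Word 2: "keep"
Comparing from start:
  Pos 0: 'k' == 'k'
  Pos 1: 'n' != 'e' (stop)
LCP = "k" (length 1)


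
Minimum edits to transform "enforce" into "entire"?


Word 1: "enforce" (length 7)
Word 2: "entire" (length 6)
One optimal edit sequence (insert/delete/substitute each cost 1):
  1. keep 'e'
  2. keep 'n'
  3. substitute 'f' -> 't'  (+1)
  4. substitute 'o' -> 'i'  (+1)
  5. keep 'r'
  6. delete 'c'  (+1)
  7. keep 'e'
Total edit operations: 3
Edit distance = 3


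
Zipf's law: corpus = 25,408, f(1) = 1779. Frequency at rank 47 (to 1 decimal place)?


Zipf's law: f(r) = f(1) / r
f(1) = 1779
f(47) = 1779 / 47
= 37.9 occurrences


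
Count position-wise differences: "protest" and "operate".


Comparing character by character (same length = 7):
  Pos 0: 'p' vs 'o' !=
  Pos 1: 'r' vs 'p' !=
  Pos 2: 'o' vs 'e' !=
  Pos 3: 't' vs 'r' !=
  Pos 4: 'e' vs 'a' !=
  Pos 5: 's' vs 't' !=
  Pos 6: 't' vs 'e' !=
Hamming distance = 7


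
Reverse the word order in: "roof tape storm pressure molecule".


Original: "roof tape storm pressure molecule"
Words (1..n): roof | tape | storm | pressure | molecule
Reversed (n..1): molecule | pressure | storm | tape | roof
Result = "molecule pressure storm tape roof"


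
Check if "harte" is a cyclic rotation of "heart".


Word: "heart", Candidate: "harte"
Method: check if candidate is substring of word+word
"heartheart" contains "harte"? No
Is rotation = No


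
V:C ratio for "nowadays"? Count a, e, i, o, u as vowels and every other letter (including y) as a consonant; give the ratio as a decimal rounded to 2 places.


Word: "nowadays"
Vowels (a,e,i,o,u): 3
Consonants: 5
Ratio = 3/5
= 0.60


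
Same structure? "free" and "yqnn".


Pattern of "free": [0, 1, 2, 2]
Pattern of "yqnn": [0, 1, 2, 2]
Patterns match
Same pattern = Yes


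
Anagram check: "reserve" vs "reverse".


Word 1: "reserve" → sorted: eeerrsv
Word 2: "reverse" → sorted: eeerrsv
Same letters? eeerrsv == eeerrsv
Anagram = Yes


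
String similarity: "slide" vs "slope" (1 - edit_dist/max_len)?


Word 1: "slide" (length 5)
Word 2: "slope" (length 5)
One optimal edit sequence:
  1. keep 's'
  2. keep 'l'
  3. substitute 'i' -> 'o'  (+1)
  4. substitute 'd' -> 'p'  (+1)
  5. keep 'e'
Edit distance = 2
Max length = max(5, 5) = 5
Similarity = 1 - 2/5
= 0.6000


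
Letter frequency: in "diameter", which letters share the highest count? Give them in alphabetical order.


Word: "diameter"
Letter counts:
  'a': 1
  'd': 1
  'e': 2
  'i': 1
  'm': 1
  'r': 1
  't': 1
Maximum count = 2
Most frequent = 'e' (2 times each)


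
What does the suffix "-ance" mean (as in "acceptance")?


Suffix: -ance
As in: acceptance -> accept + -ance
Meaning = state of


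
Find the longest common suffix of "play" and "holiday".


Word 1: "play"
Word 2: "holiday"
Comparing from end:
  Pos -1: 'y' == 'y'
  Pos -2: 'a' == 'a'
  Pos -3: 'l' != 'd' (stop)
LCS = "ay" (length 2)


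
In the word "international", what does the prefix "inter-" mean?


Prefix: inter-
Example: international = inter- + national
Meaning = between


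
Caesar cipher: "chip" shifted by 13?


Word: "chip"
Shift: 13
Each letter → (letter + shift) mod 26:
  'c' (2) + 13 = 15 → 'p'
  'h' (7) + 13 = 20 → 'u'
  'i' (8) + 13 = 21 → 'v'
  'p' (15) + 13 = 2 → 'c'
Result = "puvc"


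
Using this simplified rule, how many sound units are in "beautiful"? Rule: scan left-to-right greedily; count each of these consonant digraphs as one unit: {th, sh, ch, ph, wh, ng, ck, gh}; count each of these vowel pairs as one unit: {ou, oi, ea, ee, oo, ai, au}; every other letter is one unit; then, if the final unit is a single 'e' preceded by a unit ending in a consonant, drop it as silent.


Word: "beautiful" (9 letters)
Left-to-right scan:
  [1] 'b' (letter)
  [2] 'ea' (vowel-pair)
  [3] 'u' (letter)
  [4] 't' (letter)
  [5] 'i' (letter)
  [6] 'f' (letter)
  [7] 'u' (letter)
  [8] 'l' (letter)
Units from scan: 8
Sound units = 8 units


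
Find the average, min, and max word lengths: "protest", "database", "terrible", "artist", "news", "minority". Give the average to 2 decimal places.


Lengths: "protest"=7, "database"=8, "terrible"=8, "artist"=6, "news"=4, "minority"=8
Sum = 41, Count = 6
Average = 41/6 = 6.83
= avg=6.83, min=4, max=8


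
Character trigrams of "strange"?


Word: "strange" (length 7)
Number of trigrams = 7 - 3 + 1 = 5
  Position 0: "str"
  Position 1: "tra"
  Position 2: "ran"
  Position 3: "ang"
  Position 4: "nge"
Trigrams = "str", "tra", "ran", "ang", "nge"


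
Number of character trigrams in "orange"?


Word: "orange" (length 6)
Number of 3-grams = length - 3 + 1 = 6 - 3 + 1
= 4


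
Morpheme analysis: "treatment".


Word: "treatment"
Morphemes: treat / -ment
Each morpheme carries meaning
= 2 morphemes


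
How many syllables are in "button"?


Word: "button"
Syllable breakdown: but · ton
Counting: 2 parts
= 2 syllables


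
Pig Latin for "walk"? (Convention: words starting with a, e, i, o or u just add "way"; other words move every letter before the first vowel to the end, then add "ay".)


Word: "walk"
Starts with consonant(s) → move to end, add 'ay'
Consonant cluster: "w"
Pig Latin = "alkway"


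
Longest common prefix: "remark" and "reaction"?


Word 1: "remark"
Word 2: "reaction"
Comparing from start:
  Pos 0: 'r' == 'r'
  Pos 1: 'e' == 'e'
  Pos 2: 'm' != 'a' (stop)
LCP = "re" (length 2)


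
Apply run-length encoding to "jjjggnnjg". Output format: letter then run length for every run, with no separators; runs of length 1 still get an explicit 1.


String: "jjjggnnjg"
Scanning for consecutive runs:
  'j' x 3
  'g' x 2
  'n' x 2
  'j' x 1
  'g' x 1
RLE = "j3g2n2j1g1"


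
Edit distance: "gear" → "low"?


Word 1: "gear" (length 4)
Word 2: "low" (length 3)
One optimal edit sequence (insert/delete/substitute each cost 1):
  1. delete 'g'  (+1)
  2. substitute 'e' -> 'l'  (+1)
  3. substitute 'a' -> 'o'  (+1)
  4. substitute 'r' -> 'w'  (+1)
Total edit operations: 4
Edit distance = 4


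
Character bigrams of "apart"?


Word: "apart" (length 5)
Number of bigrams = 5 - 2 + 1 = 4
  Position 0: "ap"
  Position 1: "pa"
  Position 2: "ar"
  Position 3: "rt"
Bigrams = "ap", "pa", "ar", "rt"


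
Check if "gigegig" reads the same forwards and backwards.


Word: "gigegig"
Reversed: "gigegig"
Forward == Backward? gigegig == gigegig
Palindrome = Yes


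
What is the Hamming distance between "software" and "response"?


Comparing character by character (same length = 8):
  Pos 0: 's' vs 'r' !=
  Pos 1: 'o' vs 'e' !=
  Pos 2: 'f' vs 's' !=
  Pos 3: 't' vs 'p' !=
  Pos 4: 'w' vs 'o' !=
  Pos 5: 'a' vs 'n' !=
  Pos 6: 'r' vs 's' !=
  Pos 7: 'e' vs 'e' =
Hamming distance = 7


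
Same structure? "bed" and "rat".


Pattern of "bed": [0, 1, 2]
Pattern of "rat": [0, 1, 2]
Patterns match
Same pattern = Yes


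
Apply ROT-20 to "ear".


Word: "ear"
Shift: 20
Each letter → (letter + shift) mod 26:
  'e' (4) + 20 = 24 → 'y'
  'a' (0) + 20 = 20 → 'u'
  'r' (17) + 20 = 11 → 'l'
Result = "yul"


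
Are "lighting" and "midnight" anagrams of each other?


Word 1: "lighting" → sorted: gghiilnt
Word 2: "midnight" → sorted: dghiimnt
Same letters? gghiilnt != dghiimnt
Anagram = No


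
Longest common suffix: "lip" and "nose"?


Word 1: "lip"
Word 2: "nose"
Comparing from end:
  Pos -1: 'p' != 'e' (stop)
LCS = "" (length 0)


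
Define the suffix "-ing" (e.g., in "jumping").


Suffix: -ing
Example: jumping (jump + -ing)
Meaning = present participle


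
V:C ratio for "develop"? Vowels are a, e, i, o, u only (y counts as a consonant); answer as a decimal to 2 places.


Word: "develop"
Vowels (a,e,i,o,u): 3
Consonants: 4
Ratio = 3/4
= 0.75


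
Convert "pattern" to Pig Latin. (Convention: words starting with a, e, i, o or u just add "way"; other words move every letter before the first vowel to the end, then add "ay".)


Word: "pattern"
Starts with consonant(s) → move to end, add 'ay'
Consonant cluster: "p"
Pig Latin = "atternpay"


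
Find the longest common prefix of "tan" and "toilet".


Word 1: "tan"
Word 2: "toilet"
Comparing from start:
  Pos 0: 't' == 't'
  Pos 1: 'a' != 'o' (stop)
LCP = "t" (length 1)


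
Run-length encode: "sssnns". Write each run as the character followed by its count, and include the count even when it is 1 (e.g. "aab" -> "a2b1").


String: "sssnns"
Scanning for consecutive runs:
  's' x 3
  'n' x 2
  's' x 1
RLE = "s3n2s1"


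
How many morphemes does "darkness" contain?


Word: "darkness"
Morphemes: dark + -ness
Each morpheme carries meaning
= 2 morphemes


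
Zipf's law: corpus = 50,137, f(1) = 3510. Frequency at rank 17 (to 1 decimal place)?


Zipf's law: f(r) = f(1) / r
f(1) = 3510
f(17) = 3510 / 17
= 206.5 occurrences


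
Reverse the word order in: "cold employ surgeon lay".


Original: "cold employ surgeon lay"
Words (1..n): cold | employ | surgeon | lay
Reversed (n..1): lay | surgeon | employ | cold
Result = "lay surgeon employ cold"


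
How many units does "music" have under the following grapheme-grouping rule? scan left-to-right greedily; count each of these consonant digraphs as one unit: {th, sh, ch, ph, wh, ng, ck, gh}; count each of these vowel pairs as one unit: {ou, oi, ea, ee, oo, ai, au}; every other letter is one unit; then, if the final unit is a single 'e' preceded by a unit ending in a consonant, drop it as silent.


Word: "music" (5 letters)
Left-to-right scan:
  (1) 'm' (letter)
  (2) 'u' (letter)
  (3) 's' (letter)
  (4) 'i' (letter)
  (5) 'c' (letter)
Units from scan: 5
Sound units = 5 units


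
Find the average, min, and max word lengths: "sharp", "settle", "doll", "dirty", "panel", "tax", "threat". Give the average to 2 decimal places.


Lengths: "sharp"=5, "settle"=6, "doll"=4, "dirty"=5, "panel"=5, "tax"=3, "threat"=6
Sum = 34, Count = 7
Average = 34/7 = 4.86
= avg=4.86, min=3, max=6


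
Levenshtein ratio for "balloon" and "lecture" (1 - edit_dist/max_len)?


Word 1: "balloon" (length 7)
Word 2: "lecture" (length 7)
One optimal edit sequence:
  1. substitute 'b' -> 'l'  (+1)
  2. substitute 'a' -> 'e'  (+1)
  3. substitute 'l' -> 'c'  (+1)
  4. substitute 'l' -> 't'  (+1)
  5. substitute 'o' -> 'u'  (+1)
  6. substitute 'o' -> 'r'  (+1)
  7. substitute 'n' -> 'e'  (+1)
Edit distance = 7
Max length = max(7, 7) = 7
Similarity = 1 - 7/7
= 0.0000


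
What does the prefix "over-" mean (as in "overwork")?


Prefix: over-
Example: overwork (over- + work)
Meaning = excessive


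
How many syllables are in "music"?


Word: "music"
Syllable breakdown: mu · sic
Counting: 2 parts
= 2 syllables
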